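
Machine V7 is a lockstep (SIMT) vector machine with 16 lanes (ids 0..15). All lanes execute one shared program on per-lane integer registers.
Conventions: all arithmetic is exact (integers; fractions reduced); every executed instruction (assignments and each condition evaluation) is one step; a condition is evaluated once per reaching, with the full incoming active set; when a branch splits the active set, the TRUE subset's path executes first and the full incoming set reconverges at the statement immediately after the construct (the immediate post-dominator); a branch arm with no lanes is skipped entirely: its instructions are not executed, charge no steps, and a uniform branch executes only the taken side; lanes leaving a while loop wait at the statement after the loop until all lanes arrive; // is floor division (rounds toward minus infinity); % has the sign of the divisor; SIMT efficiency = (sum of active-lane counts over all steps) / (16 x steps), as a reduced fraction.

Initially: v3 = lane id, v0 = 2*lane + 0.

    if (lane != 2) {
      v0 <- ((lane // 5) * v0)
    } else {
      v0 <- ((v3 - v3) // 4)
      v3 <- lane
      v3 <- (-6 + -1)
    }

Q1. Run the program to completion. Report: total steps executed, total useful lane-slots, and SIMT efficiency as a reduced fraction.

Answer: 5 steps, 34 useful, 17/40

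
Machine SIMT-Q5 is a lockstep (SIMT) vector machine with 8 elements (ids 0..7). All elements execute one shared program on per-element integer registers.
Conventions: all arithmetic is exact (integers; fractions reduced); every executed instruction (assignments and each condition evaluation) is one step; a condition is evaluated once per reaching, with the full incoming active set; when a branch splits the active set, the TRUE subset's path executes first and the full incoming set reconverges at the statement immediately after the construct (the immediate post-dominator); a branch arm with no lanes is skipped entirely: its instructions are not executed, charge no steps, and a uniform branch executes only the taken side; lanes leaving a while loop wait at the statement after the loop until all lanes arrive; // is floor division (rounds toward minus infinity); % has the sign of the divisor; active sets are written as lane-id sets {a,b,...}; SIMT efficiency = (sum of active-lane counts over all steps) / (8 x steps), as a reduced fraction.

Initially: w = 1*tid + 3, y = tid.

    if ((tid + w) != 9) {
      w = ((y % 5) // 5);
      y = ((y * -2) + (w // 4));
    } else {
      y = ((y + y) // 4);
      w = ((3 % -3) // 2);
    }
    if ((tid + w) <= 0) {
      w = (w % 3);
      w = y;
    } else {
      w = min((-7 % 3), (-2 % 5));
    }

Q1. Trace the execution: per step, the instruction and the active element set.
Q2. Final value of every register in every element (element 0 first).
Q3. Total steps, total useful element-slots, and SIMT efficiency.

step 0: eval ((tid + w) != 9)        {0,1,2,3,4,5,6,7}
step 1: w <- ((y % 5) // 5)          {0,1,2,4,5,6,7}
step 2: y <- ((y * -2) + (w // 4))   {0,1,2,4,5,6,7}
step 3: y <- ((y + y) // 4)          {3}
step 4: w <- ((3 % -3) // 2)         {3}
step 5: eval ((tid + w) <= 0)        {0,1,2,3,4,5,6,7}
step 6: w <- (w % 3)                 {0}
step 7: w <- y                       {0}
step 8: w <- min((-7 % 3), (-2 % 5)) {1,2,3,4,5,6,7}

Answer: 9 steps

w: 0,2,2,2,2,2,2,2
y: 0,-2,-4,1,-8,-10,-12,-14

steps = 9; useful = 41; efficiency = 41/72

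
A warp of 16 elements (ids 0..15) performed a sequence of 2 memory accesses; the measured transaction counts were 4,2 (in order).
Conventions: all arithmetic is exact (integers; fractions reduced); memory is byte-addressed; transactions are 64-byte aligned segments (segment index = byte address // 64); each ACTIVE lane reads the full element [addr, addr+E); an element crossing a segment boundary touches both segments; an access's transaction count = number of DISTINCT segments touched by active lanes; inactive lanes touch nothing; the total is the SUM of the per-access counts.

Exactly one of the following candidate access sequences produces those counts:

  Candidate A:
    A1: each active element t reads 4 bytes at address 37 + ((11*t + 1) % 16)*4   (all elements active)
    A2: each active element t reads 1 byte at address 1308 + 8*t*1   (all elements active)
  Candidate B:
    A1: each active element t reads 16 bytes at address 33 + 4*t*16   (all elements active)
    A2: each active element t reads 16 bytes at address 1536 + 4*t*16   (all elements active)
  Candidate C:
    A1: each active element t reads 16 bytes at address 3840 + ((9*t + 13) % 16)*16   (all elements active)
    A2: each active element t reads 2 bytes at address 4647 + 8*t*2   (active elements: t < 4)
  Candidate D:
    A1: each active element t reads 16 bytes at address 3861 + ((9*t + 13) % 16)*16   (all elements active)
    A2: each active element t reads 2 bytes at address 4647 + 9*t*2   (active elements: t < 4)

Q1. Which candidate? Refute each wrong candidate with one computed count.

A: A1 gives 2 transactions, not 4
B: A1 gives 16 transactions, not 4
D: A1 gives 5 transactions, not 4
C: all counts match (4,2)

Answer: C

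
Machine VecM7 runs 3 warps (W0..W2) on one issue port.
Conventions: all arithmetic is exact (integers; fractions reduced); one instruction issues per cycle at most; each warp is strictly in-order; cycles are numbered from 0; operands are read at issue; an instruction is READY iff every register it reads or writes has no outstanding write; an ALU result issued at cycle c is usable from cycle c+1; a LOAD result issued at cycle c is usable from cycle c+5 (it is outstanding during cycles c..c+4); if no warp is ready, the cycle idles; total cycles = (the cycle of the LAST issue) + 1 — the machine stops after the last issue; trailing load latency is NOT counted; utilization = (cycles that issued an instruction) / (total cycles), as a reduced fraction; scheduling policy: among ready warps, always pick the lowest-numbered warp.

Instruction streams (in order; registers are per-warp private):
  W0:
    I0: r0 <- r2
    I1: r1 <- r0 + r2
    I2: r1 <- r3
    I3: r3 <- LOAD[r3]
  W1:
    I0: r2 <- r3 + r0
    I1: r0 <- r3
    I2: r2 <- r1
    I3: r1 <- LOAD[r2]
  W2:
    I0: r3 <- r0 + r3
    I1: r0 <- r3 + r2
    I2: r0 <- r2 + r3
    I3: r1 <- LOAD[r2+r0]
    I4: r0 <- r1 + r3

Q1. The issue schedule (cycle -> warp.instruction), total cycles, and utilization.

cycle 0: W0.I0
cycle 1: W0.I1
cycle 2: W0.I2
cycle 3: W0.I3
cycle 4: W1.I0
cycle 5: W1.I1
cycle 6: W1.I2
cycle 7: W1.I3
cycle 8: W2.I0
cycle 9: W2.I1
cycle 10: W2.I2
cycle 11: W2.I3
cycle 12: idle
cycle 13: idle
cycle 14: idle
cycle 15: idle
cycle 16: W2.I4

Answer: 17 cycles, utilization 13/17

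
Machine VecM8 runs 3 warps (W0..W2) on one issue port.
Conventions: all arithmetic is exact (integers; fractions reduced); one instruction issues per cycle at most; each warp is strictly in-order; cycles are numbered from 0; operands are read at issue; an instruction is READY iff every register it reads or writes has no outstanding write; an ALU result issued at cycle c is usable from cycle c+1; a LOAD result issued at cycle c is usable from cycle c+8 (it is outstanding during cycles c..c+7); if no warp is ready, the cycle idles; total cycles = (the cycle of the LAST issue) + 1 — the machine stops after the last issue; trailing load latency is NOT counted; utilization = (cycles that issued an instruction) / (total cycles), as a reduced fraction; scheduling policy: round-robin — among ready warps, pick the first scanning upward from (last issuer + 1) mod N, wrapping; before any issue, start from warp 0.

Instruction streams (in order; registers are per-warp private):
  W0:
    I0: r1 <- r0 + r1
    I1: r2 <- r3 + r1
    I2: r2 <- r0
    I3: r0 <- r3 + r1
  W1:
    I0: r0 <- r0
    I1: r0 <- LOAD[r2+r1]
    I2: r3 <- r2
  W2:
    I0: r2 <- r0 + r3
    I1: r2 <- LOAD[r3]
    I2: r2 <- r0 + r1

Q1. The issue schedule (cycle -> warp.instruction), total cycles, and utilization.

cycle 0: W0.I0
cycle 1: W1.I0
cycle 2: W2.I0
cycle 3: W0.I1
cycle 4: W1.I1
cycle 5: W2.I1
cycle 6: W0.I2
cycle 7: W1.I2
cycle 8: W0.I3
cycle 9: idle
cycle 10: idle
cycle 11: idle
cycle 12: idle
cycle 13: W2.I2

Answer: 14 cycles, utilization 5/7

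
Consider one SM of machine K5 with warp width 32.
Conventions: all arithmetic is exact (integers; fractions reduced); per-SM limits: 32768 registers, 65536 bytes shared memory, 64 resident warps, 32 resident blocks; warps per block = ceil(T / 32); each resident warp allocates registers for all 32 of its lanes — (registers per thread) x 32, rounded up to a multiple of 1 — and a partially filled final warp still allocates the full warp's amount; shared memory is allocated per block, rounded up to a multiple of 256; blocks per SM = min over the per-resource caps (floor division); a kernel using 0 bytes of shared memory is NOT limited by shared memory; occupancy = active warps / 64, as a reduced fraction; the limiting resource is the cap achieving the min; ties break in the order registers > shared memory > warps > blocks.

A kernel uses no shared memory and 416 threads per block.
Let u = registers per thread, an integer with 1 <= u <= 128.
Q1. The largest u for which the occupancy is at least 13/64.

Answer: u = 78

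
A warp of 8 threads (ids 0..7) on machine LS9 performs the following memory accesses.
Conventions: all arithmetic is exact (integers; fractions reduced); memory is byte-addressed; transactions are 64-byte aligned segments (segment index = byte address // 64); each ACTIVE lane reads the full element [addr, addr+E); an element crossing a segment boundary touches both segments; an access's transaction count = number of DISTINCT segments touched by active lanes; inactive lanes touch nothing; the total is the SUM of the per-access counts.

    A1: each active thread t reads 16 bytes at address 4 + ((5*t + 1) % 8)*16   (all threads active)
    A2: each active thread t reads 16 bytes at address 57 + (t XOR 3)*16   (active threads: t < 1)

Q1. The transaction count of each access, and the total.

A1: 3 transactions
A2: 1 transaction

Answer: 3,1; total 4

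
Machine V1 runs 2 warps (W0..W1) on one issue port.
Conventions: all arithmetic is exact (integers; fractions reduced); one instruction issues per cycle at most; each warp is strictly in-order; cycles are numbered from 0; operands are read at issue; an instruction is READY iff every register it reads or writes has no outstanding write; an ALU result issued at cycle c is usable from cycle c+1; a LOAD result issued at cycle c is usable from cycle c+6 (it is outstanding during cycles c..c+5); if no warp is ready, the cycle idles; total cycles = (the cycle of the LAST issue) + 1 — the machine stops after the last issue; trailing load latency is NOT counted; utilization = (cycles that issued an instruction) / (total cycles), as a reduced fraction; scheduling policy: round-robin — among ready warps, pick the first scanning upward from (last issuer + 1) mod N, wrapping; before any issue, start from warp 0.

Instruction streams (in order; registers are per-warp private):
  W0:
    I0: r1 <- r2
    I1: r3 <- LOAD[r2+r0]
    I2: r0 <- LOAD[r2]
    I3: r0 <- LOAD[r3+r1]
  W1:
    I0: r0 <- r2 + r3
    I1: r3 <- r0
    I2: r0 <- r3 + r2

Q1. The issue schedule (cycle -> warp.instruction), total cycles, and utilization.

cycle 0: W0.I0
cycle 1: W1.I0
cycle 2: W0.I1
cycle 3: W1.I1
cycle 4: W0.I2
cycle 5: W1.I2
cycle 6: idle
cycle 7: idle
cycle 8: idle
cycle 9: idle
cycle 10: W0.I3

Answer: 11 cycles, utilization 7/11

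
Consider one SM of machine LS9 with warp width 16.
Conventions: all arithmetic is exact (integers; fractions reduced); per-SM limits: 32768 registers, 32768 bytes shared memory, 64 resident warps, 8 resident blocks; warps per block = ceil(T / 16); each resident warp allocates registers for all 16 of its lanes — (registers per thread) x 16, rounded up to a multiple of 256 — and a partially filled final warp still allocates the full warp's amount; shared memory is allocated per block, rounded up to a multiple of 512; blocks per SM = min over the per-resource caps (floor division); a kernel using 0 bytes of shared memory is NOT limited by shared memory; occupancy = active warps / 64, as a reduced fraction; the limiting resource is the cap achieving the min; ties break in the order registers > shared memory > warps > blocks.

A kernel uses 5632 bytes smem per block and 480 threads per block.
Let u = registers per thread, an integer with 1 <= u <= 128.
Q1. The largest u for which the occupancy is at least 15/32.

Answer: u = 64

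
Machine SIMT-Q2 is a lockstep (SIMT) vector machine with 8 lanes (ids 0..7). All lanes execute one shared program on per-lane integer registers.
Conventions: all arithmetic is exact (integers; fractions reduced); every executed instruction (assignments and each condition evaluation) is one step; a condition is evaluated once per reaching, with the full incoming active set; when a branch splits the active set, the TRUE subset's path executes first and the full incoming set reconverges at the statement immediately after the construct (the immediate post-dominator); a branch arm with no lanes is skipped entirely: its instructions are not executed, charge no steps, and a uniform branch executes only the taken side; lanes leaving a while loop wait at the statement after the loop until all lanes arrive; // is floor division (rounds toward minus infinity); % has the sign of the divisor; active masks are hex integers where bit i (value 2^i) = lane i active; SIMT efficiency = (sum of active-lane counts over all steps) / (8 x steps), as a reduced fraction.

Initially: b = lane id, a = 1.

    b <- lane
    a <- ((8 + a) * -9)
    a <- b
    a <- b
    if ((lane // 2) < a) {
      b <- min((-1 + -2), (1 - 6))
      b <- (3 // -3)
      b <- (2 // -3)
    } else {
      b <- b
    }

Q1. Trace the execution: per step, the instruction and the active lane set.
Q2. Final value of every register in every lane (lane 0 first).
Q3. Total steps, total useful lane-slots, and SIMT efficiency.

step 0: b <- lane                    0xff
step 1: a <- ((8 + a) * -9)          0xff
step 2: a <- b                       0xff
step 3: a <- b                       0xff
step 4: eval ((lane // 2) < a)       0xff
step 5: b <- min((-1 + -2), (1 - 6)) 0xfe
step 6: b <- (3 // -3)               0xfe
step 7: b <- (2 // -3)               0xfe
step 8: b <- b                       0x01

Answer: 9 steps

b: 0,-1,-1,-1,-1,-1,-1,-1
a: 0,1,2,3,4,5,6,7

steps = 9; useful = 62; efficiency = 62/72 = 31/36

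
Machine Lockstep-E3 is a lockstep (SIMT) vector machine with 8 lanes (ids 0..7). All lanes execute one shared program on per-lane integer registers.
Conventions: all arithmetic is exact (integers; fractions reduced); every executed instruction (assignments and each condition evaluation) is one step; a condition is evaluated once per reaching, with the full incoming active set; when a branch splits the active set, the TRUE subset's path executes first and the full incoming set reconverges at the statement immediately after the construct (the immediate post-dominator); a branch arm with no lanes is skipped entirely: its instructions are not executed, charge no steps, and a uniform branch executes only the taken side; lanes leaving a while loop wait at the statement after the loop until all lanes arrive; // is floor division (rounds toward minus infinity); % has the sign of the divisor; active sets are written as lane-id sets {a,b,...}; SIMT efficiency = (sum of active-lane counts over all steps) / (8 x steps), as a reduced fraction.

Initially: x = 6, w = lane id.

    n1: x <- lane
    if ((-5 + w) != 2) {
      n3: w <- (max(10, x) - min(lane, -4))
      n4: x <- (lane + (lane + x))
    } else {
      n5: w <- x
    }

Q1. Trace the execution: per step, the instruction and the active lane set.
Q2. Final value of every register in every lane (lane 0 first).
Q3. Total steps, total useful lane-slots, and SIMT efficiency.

step 0: x <- lane                    {0,1,2,3,4,5,6,7}
step 1: eval ((-5 + w) != 2)         {0,1,2,3,4,5,6,7}
step 2: w <- (max(10, x) - min(lane, -4)) {0,1,2,3,4,5,6}
step 3: x <- (lane + (lane + x))     {0,1,2,3,4,5,6}
step 4: w <- x                       {7}

Answer: 5 steps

x: 0,3,6,9,12,15,18,7
w: 14,14,14,14,14,14,14,7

steps = 5; useful = 31; efficiency = 31/40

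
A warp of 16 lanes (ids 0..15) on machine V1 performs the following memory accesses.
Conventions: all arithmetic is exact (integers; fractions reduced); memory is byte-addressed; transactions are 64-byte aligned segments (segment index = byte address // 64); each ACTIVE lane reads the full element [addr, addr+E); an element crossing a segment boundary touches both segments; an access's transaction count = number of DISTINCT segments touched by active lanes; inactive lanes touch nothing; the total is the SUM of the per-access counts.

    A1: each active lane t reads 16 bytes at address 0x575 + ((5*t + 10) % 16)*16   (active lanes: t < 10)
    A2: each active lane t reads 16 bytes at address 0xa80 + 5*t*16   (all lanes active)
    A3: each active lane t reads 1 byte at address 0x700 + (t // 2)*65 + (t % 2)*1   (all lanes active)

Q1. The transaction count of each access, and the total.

A1: 4 transactions
A2: 16 transactions
A3: 8 transactions

Answer: 4,16,8; total 28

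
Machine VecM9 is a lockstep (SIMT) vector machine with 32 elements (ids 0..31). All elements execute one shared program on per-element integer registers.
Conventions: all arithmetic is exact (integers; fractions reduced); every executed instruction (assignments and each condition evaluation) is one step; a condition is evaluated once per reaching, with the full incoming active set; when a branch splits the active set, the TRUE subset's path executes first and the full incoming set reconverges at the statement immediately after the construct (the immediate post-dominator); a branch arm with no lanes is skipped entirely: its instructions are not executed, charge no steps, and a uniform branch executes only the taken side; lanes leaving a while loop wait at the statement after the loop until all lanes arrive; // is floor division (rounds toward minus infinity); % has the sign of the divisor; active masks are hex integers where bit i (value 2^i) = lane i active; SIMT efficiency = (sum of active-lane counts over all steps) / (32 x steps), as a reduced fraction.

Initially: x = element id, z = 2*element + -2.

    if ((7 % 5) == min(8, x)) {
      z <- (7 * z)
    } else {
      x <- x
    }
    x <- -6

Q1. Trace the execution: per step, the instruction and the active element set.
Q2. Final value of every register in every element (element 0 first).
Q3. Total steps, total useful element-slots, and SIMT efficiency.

step 0: eval ((7 % 5) == min(8, x))  0xffffffff
step 1: z <- (7 * z)                 0x00000004
step 2: x <- x                       0xfffffffb
step 3: x <- -6                      0xffffffff

Answer: 4 steps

x: -6,-6,-6,-6,-6,-6,-6,-6,-6,-6,-6,-6,-6,-6,-6,-6,-6,-6,-6,-6,-6,-6,-6,-6,-6,-6,-6,-6,-6,-6,-6,-6
z: -2,0,14,4,6,8,10,12,14,16,18,20,22,24,26,28,30,32,34,36,38,40,42,44,46,48,50,52,54,56,58,60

steps = 4; useful = 96; efficiency = 96/128 = 3/4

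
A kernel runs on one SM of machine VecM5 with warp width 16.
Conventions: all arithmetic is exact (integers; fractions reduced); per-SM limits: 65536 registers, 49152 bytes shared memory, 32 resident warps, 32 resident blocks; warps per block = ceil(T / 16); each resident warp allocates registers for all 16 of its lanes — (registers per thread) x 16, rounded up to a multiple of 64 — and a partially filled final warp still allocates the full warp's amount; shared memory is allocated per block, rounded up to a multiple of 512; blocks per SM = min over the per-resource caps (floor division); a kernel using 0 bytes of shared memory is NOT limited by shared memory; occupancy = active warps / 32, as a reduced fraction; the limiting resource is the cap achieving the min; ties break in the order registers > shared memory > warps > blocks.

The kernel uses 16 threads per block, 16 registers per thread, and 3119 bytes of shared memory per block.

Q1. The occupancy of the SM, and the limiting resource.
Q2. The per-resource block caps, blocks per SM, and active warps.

Answer: occupancy 13/32, limited by shared memory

registers: 256 blocks
shared memory: 13 blocks
warps: 32 blocks
blocks: 32 blocks

Answer: 13 blocks, 13 active warps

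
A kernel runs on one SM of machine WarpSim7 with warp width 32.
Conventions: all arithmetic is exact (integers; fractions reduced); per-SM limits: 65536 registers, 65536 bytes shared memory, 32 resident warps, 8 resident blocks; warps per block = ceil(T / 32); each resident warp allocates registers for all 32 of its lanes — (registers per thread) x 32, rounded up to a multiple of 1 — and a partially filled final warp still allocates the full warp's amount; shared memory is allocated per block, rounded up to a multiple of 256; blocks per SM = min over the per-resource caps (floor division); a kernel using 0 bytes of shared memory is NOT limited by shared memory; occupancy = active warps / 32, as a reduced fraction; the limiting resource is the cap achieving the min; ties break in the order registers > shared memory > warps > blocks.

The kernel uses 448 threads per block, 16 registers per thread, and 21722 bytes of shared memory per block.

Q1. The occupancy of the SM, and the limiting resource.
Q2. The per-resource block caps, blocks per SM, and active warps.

Answer: occupancy 7/8, limited by warps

registers: 9 blocks
shared memory: 3 blocks
warps: 2 blocks
blocks: 8 blocks

Answer: 2 blocks, 28 active warps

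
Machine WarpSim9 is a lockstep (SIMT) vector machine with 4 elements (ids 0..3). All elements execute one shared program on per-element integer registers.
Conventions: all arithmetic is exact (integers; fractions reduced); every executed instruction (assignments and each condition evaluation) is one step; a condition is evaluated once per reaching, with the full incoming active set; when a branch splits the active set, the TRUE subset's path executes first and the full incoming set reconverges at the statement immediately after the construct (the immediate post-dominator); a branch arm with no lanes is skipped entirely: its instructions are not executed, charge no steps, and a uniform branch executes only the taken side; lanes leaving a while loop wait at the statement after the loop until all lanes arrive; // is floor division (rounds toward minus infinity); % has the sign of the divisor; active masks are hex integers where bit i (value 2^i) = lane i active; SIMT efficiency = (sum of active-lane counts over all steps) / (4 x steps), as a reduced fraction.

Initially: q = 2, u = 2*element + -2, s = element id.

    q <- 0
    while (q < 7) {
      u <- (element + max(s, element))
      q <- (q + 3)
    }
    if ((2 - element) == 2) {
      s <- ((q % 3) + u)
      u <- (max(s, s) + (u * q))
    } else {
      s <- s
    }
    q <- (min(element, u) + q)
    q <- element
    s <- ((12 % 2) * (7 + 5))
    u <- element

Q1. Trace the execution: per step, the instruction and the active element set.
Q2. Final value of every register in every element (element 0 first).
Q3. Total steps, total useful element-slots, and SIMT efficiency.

step 0: q <- 0                       0xf
step 1: eval (q < 7)                 0xf
step 2: u <- (element + max(s, element)) 0xf
step 3: q <- (q + 3)                 0xf
step 4: eval (q < 7)                 0xf
step 5: u <- (element + max(s, element)) 0xf
step 6: q <- (q + 3)                 0xf
step 7: eval (q < 7)                 0xf
step 8: u <- (element + max(s, element)) 0xf
step 9: q <- (q + 3)                 0xf
step 10: eval (q < 7)                 0xf
step 11: eval ((2 - element) == 2)    0xf
step 12: s <- ((q % 3) + u)           0x1
step 13: u <- (max(s, s) + (u * q))   0x1
step 14: s <- s                       0xe
step 15: q <- (min(element, u) + q)   0xf
step 16: q <- element                 0xf
step 17: s <- ((12 % 2) * (7 + 5))    0xf
step 18: u <- element                 0xf

Answer: 19 steps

q: 0,1,2,3
u: 0,1,2,3
s: 0,0,0,0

steps = 19; useful = 69; efficiency = 69/76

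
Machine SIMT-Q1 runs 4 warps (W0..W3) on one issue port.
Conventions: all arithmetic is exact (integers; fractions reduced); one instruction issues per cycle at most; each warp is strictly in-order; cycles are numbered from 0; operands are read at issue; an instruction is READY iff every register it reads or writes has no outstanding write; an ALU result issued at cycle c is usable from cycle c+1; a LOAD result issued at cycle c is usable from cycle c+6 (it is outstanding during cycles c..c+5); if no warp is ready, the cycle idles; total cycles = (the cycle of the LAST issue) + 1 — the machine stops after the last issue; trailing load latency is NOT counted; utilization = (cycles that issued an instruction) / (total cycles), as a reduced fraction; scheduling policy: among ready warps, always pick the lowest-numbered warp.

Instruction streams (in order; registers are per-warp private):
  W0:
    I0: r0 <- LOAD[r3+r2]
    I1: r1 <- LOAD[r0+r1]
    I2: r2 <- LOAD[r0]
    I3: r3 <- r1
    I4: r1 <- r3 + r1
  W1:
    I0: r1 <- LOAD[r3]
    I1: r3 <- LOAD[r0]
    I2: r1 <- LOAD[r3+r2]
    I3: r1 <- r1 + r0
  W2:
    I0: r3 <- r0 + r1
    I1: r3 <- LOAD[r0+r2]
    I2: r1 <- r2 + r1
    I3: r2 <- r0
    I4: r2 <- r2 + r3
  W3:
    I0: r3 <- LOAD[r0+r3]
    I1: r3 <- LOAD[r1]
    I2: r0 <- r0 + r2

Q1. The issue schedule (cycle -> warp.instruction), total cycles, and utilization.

cycle 0: W0.I0
cycle 1: W1.I0
cycle 2: W1.I1
cycle 3: W2.I0
cycle 4: W2.I1
cycle 5: W2.I2
cycle 6: W0.I1
cycle 7: W0.I2
cycle 8: W1.I2
cycle 9: W2.I3
cycle 10: W2.I4
cycle 11: W3.I0
cycle 12: W0.I3
cycle 13: W0.I4
cycle 14: W1.I3
cycle 15: idle
cycle 16: idle
cycle 17: W3.I1
cycle 18: W3.I2

Answer: 19 cycles, utilization 17/19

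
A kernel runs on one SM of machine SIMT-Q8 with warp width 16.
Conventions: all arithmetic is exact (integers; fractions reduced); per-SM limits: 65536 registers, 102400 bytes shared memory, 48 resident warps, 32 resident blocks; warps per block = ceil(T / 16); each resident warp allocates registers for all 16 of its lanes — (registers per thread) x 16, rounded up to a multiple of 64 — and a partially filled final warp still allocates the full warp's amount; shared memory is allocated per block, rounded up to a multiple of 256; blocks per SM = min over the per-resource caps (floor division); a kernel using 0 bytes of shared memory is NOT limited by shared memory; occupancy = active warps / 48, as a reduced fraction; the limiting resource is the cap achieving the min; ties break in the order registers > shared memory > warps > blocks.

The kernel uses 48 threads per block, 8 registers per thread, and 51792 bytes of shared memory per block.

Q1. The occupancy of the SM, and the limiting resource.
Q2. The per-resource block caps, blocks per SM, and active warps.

Answer: occupancy 1/16, limited by shared memory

registers: 170 blocks
shared memory: 1 block
warps: 16 blocks
blocks: 32 blocks

Answer: 1 block, 3 active warps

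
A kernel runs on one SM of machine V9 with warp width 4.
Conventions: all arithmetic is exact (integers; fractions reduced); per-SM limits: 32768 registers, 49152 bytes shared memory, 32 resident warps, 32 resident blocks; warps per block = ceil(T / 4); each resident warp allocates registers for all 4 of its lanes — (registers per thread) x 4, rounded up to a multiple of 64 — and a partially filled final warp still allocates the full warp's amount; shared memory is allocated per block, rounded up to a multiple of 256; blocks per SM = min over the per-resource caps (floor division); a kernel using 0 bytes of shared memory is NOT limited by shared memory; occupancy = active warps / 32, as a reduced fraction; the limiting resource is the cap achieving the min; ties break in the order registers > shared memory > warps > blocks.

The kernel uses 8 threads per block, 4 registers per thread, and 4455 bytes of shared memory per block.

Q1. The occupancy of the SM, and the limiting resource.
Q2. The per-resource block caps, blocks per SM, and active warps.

Answer: occupancy 5/8, limited by shared memory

registers: 256 blocks
shared memory: 10 blocks
warps: 16 blocks
blocks: 32 blocks

Answer: 10 blocks, 20 active warps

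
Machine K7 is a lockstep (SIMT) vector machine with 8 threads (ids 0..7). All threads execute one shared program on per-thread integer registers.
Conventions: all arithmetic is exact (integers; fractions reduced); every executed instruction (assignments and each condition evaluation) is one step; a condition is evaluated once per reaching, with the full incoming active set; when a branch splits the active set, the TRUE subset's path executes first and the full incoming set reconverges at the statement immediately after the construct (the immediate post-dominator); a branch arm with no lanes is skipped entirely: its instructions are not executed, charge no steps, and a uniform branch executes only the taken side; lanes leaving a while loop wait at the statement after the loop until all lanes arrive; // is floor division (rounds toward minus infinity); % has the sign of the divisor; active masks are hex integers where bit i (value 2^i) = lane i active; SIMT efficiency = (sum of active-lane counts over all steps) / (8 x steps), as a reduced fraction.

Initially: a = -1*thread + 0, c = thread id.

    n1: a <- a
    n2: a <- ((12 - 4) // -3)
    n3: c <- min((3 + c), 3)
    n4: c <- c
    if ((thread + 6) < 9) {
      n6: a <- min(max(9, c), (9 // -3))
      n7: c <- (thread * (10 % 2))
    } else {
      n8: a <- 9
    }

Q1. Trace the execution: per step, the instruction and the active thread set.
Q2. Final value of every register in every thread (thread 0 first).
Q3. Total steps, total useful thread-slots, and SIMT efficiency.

step 0: a <- a                       0xff
step 1: a <- ((12 - 4) // -3)        0xff
step 2: c <- min((3 + c), 3)         0xff
step 3: c <- c                       0xff
step 4: eval ((thread + 6) < 9)      0xff
step 5: a <- min(max(9, c), (9 // -3)) 0x07
step 6: c <- (thread * (10 % 2))     0x07
step 7: a <- 9                       0xf8

Answer: 8 steps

a: -3,-3,-3,9,9,9,9,9
c: 0,0,0,3,3,3,3,3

steps = 8; useful = 51; efficiency = 51/64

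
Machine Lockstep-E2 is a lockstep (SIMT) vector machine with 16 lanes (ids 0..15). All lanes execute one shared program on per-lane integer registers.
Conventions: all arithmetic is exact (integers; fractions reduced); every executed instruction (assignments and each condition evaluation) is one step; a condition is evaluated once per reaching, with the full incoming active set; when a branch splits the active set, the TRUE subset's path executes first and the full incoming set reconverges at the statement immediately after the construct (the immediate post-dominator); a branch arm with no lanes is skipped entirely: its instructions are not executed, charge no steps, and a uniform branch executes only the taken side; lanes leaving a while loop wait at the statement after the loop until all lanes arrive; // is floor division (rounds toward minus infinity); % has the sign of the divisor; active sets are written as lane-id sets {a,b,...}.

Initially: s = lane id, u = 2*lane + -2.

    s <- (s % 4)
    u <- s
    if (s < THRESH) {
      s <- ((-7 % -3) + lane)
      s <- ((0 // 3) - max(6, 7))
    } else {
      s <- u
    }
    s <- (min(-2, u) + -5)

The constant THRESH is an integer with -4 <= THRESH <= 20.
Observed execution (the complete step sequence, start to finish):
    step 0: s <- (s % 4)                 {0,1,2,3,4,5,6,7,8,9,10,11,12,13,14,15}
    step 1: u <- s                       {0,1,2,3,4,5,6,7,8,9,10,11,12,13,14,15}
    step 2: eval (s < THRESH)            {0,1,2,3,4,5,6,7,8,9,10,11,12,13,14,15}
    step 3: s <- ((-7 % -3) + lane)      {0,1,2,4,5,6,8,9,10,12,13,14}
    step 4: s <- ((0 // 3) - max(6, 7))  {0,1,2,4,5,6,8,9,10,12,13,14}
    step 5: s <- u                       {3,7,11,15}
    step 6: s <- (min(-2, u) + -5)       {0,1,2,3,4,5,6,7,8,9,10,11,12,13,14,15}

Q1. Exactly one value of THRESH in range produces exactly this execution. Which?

Answer: THRESH = 3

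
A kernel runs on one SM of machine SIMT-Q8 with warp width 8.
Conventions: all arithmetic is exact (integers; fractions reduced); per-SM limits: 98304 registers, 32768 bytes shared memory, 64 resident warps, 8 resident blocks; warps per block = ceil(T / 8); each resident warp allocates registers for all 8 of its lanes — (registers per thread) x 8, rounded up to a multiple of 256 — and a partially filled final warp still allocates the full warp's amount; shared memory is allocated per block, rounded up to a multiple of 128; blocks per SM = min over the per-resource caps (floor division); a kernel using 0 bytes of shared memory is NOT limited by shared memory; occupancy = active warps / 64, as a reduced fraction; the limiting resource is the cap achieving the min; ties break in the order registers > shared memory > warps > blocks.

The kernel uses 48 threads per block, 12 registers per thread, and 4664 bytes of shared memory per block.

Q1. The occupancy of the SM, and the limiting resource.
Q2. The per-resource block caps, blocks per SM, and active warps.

Answer: occupancy 9/16, limited by shared memory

registers: 64 blocks
shared memory: 6 blocks
warps: 10 blocks
blocks: 8 blocks

Answer: 6 blocks, 36 active warps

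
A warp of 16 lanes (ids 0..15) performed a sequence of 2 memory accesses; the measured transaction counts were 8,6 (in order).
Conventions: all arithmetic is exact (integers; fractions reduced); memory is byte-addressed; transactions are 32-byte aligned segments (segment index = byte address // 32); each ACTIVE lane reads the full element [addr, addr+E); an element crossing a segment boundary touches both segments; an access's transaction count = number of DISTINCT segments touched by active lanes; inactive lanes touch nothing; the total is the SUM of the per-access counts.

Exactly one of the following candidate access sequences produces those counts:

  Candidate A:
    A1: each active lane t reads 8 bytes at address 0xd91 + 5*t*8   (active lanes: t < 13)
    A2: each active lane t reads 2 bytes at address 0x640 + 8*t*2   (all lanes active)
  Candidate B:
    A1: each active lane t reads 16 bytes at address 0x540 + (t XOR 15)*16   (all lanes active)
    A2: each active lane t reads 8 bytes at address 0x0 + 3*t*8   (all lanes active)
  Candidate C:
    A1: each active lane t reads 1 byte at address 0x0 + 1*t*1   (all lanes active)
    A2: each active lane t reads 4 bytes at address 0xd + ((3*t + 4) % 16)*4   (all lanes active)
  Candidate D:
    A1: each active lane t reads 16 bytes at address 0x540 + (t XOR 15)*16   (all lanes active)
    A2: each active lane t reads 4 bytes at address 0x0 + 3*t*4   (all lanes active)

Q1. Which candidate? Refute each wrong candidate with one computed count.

A: A1 gives 16 transactions, not 8
B: A2 gives 12 transactions, not 6
C: A1 gives 1 transaction, not 8
D: all counts match (8,6)

Answer: D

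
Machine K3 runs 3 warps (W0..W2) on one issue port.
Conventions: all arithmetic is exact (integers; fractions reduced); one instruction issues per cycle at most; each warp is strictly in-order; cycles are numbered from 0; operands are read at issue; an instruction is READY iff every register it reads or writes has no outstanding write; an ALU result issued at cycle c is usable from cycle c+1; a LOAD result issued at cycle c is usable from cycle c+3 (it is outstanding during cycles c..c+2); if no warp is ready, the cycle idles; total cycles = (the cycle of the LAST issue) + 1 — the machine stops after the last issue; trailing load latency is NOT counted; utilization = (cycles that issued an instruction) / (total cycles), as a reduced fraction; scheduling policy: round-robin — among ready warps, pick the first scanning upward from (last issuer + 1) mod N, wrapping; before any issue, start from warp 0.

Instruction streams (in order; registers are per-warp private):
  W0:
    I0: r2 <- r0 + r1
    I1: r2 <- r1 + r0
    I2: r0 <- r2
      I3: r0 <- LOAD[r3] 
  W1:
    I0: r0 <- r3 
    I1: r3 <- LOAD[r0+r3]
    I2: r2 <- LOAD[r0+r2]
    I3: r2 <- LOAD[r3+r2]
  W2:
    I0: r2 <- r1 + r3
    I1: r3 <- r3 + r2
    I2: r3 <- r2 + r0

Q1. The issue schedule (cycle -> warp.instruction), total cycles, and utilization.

cycle 0: W0.I0
cycle 1: W1.I0
cycle 2: W2.I0
cycle 3: W0.I1
cycle 4: W1.I1
cycle 5: W2.I1
cycle 6: W0.I2
cycle 7: W1.I2
cycle 8: W2.I2
cycle 9: W0.I3
cycle 10: W1.I3

Answer: 11 cycles, utilization 1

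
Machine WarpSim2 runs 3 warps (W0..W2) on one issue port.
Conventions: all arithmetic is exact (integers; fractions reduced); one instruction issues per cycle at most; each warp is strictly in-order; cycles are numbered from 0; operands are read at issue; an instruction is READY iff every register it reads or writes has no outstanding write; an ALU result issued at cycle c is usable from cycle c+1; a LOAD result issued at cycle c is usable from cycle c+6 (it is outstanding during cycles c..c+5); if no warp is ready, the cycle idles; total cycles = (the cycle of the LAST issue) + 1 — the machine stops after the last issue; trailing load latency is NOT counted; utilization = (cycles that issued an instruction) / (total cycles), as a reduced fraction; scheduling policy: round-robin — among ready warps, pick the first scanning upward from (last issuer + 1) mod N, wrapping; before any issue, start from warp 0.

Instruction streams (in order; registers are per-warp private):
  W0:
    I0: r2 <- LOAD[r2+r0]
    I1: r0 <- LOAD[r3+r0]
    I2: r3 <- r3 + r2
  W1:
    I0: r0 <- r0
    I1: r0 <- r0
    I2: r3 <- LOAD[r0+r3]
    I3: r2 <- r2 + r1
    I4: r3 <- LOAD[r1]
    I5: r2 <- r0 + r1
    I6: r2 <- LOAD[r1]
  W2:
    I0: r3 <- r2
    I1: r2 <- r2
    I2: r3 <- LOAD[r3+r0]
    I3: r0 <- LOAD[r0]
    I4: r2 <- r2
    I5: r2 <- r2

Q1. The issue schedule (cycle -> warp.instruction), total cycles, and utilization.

cycle 0: W0.I0
cycle 1: W1.I0
cycle 2: W2.I0
cycle 3: W0.I1
cycle 4: W1.I1
cycle 5: W2.I1
cycle 6: W0.I2
cycle 7: W1.I2
cycle 8: W2.I2
cycle 9: W1.I3
cycle 10: W2.I3
cycle 11: W2.I4
cycle 12: W2.I5
cycle 13: W1.I4
cycle 14: W1.I5
cycle 15: W1.I6

Answer: 16 cycles, utilization 1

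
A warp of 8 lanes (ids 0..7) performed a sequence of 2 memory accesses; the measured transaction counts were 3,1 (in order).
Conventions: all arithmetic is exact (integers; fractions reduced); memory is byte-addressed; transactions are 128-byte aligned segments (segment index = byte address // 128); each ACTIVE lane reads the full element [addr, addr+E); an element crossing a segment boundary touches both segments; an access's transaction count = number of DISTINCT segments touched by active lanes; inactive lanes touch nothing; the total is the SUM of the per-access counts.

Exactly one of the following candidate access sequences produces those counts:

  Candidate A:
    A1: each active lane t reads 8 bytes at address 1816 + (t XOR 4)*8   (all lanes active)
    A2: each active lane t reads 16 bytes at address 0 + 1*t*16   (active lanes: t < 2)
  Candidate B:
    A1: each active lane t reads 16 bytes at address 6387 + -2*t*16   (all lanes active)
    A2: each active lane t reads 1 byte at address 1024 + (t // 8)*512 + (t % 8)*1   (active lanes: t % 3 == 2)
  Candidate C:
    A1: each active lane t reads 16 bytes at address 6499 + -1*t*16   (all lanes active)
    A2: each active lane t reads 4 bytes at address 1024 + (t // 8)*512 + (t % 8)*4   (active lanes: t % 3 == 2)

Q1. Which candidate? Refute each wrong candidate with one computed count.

A: A1 gives 1 transaction, not 3
C: A1 gives 2 transactions, not 3
B: all counts match (3,1)

Answer: B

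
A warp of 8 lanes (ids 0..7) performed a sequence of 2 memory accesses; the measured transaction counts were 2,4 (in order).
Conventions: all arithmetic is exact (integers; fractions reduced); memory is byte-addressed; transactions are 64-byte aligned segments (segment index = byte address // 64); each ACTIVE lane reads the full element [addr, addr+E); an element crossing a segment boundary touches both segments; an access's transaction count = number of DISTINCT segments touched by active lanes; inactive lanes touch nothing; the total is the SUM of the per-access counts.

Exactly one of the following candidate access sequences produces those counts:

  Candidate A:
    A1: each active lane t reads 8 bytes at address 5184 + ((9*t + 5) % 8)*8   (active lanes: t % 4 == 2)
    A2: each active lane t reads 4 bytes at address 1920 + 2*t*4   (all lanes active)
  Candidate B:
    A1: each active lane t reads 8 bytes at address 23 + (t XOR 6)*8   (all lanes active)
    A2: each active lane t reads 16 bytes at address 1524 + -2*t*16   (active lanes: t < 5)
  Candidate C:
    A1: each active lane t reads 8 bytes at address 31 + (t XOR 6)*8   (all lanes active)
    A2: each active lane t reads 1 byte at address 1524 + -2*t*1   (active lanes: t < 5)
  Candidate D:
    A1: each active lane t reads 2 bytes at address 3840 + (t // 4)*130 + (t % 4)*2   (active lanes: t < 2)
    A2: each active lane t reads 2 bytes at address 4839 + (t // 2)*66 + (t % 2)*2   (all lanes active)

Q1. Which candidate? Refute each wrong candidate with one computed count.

A: A1 gives 1 transaction, not 2
C: A2 gives 1 transaction, not 4
D: A1 gives 1 transaction, not 2
B: all counts match (2,4)

Answer: B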